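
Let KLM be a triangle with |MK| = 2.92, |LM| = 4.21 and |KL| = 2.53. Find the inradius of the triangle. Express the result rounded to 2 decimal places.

r ≈ 0.75

Semiperimeter s = (4.21 + 2.92 + 2.53)/2 = 4.83.
Heron's formula: area = √(4.83·0.62·1.91·2.3) ≈ 3.627.
Inradius = area/s = 3.627/4.83 ≈ 0.75094.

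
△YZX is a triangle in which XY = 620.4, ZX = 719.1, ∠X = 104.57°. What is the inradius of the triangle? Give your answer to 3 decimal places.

By the law of cosines, YZ² = ZX² + XY² − 2·ZX·XY·cos X = 1.1265e+06, so YZ ≈ 1061.3.
Area = ½·ZX·XY·sin X ≈ 2.1589e+05.
Semiperimeter s = (719.1+620.4+1061.3)/2 = 1200.4.
Inradius = area/s = 2.1589e+05/1200.4 ≈ 179.85.

179.846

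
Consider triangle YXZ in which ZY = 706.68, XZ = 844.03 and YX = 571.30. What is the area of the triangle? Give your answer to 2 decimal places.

area ≈ 199862.69

Semiperimeter s = (844.03 + 706.68 + 571.3)/2 = 1061.
Heron's formula: area = √(1061·216.98·354.33·489.71) ≈ 1.9986e+05.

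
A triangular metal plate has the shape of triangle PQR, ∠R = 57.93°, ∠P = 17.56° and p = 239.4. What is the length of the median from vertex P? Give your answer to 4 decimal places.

The third angle is ∠Q = 180° − ∠R − ∠P = 104.51°.
Law of sines: q = p·sin Q/sin P ≈ 768.18.
Law of sines: r = p·sin R/sin P ≈ 672.41.
Median from P: ½√(2·q² + 2·r² − p²) ≈ 711.89.

711.8909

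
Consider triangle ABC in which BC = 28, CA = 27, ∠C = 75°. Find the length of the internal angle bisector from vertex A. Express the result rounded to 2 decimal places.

By the law of cosines, AB² = BC² + CA² − 2·BC·CA·cos C = 1121.7, so AB ≈ 33.491.
Law of cosines again: cos A = (CA² + AB² − BC²)/(2·CA·AB) ≈ 0.58980, so ∠A ≈ 53.86°.
The bisector from A has length 2·CA·AB·cos(∠A/2)/(CA+AB) ≈ 26.656.

t_A ≈ 26.66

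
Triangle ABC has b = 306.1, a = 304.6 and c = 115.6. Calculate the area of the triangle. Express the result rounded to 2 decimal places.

17328.69

Semiperimeter s = (304.6 + 306.1 + 115.6)/2 = 363.15.
Heron's formula: area = √(363.15·58.55·57.05·247.55) ≈ 17329.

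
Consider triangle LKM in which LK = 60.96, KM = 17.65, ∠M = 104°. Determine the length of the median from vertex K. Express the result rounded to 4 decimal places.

Law of sines: sin L = KM·sin M/LK ≈ 0.28093.
Since LK ≥ KM, only the acute value applies: ∠L ≈ 16.32°.
Then ∠K = 180° − ∠M − ∠L ≈ 59.68°.
Law of sines gives ML = LK·sin K/sin M ≈ 54.235.
Median from K: ½√(2·LK² + 2·KM² − ML²) ≈ 35.756.

m_K ≈ 35.7556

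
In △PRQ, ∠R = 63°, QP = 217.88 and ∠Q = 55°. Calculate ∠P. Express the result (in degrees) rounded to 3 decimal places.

∠P ≈ 62.000°

The third angle is ∠P = 180° − ∠R − ∠Q = 62.00°.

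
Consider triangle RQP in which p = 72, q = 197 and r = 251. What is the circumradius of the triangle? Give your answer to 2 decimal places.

By the law of cosines, cos R = (q² + p² − r²) / (2·q·p) ≈ -0.67005, so ∠R ≈ 132.07°.
Circumradius = r/(2 sin R) ≈ 169.07.

169.07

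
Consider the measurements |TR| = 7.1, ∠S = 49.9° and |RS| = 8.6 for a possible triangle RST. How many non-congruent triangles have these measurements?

|RS|·sin S = 8.6·sin(49.9°) ≈ 6.578.
Since |RS| sin S < |TR| < |RS| (6.578 < 7.1 < 8.6), two triangles exist.

2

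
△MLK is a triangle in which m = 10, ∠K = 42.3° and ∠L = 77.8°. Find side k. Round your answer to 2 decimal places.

The third angle is ∠M = 180° − ∠L − ∠K = 59.90°.
Law of sines: k = m·sin K/sin M ≈ 7.7791.

7.78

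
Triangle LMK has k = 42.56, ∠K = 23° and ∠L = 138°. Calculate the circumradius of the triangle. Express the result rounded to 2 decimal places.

R ≈ 54.46

The third angle is ∠M = 180° − ∠K − ∠L = 19.00°.
Law of sines: l = k·sin L/sin K ≈ 72.884.
Law of sines: m = k·sin M/sin K ≈ 35.462.
Circumradius = k/(2 sin K) ≈ 54.462.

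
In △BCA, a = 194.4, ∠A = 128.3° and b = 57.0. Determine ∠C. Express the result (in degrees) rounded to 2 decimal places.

Law of sines: sin B = b·sin A/a ≈ 0.23010.
Since a ≥ b, only the acute value applies: ∠B ≈ 13.30°.
Then ∠C = 180° − ∠A − ∠B ≈ 38.40°.

38.40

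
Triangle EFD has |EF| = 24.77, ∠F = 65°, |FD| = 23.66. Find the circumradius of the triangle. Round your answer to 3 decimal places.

By the law of cosines, |DE|² = |EF|² + |FD|² − 2·|EF|·|FD|·cos F = 677.99, so |DE| ≈ 26.038.
Area = ½·|EF|·|FD|·sin F ≈ 265.57.
Circumradius = |DE|/(2 sin F) ≈ 14.365.

14.365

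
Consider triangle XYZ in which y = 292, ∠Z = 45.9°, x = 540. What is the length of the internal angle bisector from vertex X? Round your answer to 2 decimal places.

By the law of cosines, z² = x² + y² − 2·x·y·cos Z = 1.574e+05, so z ≈ 396.74.
Law of cosines again: cos X = (y² + z² − x²)/(2·y·z) ≈ -0.21120, so ∠X ≈ 102.19°.
The bisector from X has length 2·y·z·cos(∠X/2)/(y+z) ≈ 211.27.

t_X ≈ 211.27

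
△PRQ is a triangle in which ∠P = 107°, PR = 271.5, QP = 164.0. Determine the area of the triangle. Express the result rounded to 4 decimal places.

Area = ½·QP·PR·sin P ≈ 21290.

21290.2128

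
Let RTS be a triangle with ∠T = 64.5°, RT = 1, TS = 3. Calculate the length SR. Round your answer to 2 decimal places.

By the law of cosines, SR² = RT² + TS² − 2·RT·TS·cos T = 7.4169, so SR ≈ 2.7234.

2.72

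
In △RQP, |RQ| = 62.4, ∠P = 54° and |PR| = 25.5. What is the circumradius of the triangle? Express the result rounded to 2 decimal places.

38.57

Law of sines: sin Q = |PR|·sin P/|RQ| ≈ 0.33061.
Since |RQ| ≥ |PR|, only the acute value applies: ∠Q ≈ 19.31°.
Then ∠R = 180° − ∠P − ∠Q ≈ 106.69°.
Law of sines gives |QP| = |RQ|·sin R/sin P ≈ 73.88.
Circumradius = |RQ|/(2 sin P) ≈ 38.565.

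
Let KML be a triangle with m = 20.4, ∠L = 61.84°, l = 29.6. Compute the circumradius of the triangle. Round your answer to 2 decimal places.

R ≈ 16.79

Law of sines: sin M = m·sin L/l ≈ 0.60761.
Since l ≥ m, only the acute value applies: ∠M ≈ 37.42°.
Then ∠K = 180° − ∠L − ∠M ≈ 80.74°.
Law of sines gives k = l·sin K/sin L ≈ 33.137.
Circumradius = l/(2 sin L) ≈ 16.787.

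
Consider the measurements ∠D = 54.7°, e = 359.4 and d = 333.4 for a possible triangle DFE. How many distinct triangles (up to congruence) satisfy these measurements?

e·sin D = 359.4·sin(54.7°) ≈ 293.3.
Since e sin D < d < e (293.3 < 333.4 < 359.4), two triangles exist.

2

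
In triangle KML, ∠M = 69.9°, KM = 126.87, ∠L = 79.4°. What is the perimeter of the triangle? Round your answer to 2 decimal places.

313.98

The third angle is ∠K = 180° − ∠M − ∠L = 30.70°.
Law of sines: ML = KM·sin K/sin L ≈ 65.897.
Law of sines: LK = KM·sin M/sin L ≈ 121.21.
Semiperimeter s = (65.897+121.21+126.87)/2 = 156.99.
Perimeter = 65.897 + 121.21 + 126.87 = 313.98.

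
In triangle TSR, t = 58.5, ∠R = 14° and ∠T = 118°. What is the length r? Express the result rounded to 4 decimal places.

16.0286

The third angle is ∠S = 180° − ∠R − ∠T = 48.00°.
Law of sines: r = t·sin R/sin T ≈ 16.029.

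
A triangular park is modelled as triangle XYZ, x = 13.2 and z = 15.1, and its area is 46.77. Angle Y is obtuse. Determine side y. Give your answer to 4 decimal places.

From area = ½·z·x·sin Y, we get sin Y = 2·area/(z·x) ≈ 0.46930.
Taking the obtuse solution, ∠Y ≈ 152.01°.
Law of cosines then gives y ≈ 27.464.

27.4639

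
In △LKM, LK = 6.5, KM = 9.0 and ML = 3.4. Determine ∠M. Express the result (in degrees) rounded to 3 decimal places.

By the law of cosines, cos M = (KM² + ML² − LK²) / (2·KM·ML) ≈ 0.82206, so ∠M ≈ 34.71°.

∠M ≈ 34.709°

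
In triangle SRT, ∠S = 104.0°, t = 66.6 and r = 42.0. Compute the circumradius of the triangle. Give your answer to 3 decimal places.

44.784

By the law of cosines, s² = r² + t² − 2·r·t·cos S = 7553, so s ≈ 86.908.
Area = ½·r·t·sin S ≈ 1357.1.
Circumradius = s/(2 sin S) ≈ 44.784.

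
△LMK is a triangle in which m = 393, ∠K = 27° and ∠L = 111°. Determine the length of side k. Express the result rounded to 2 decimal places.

The third angle is ∠M = 180° − ∠K − ∠L = 42.00°.
Law of sines: k = m·sin K/sin M ≈ 266.64.

266.64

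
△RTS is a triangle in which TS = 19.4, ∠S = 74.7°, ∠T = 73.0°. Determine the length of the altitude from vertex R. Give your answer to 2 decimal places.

The third angle is ∠R = 180° − ∠T − ∠S = 32.30°.
Law of sines: SR = TS·sin T/sin R ≈ 34.719.
Law of sines: RT = TS·sin S/sin R ≈ 35.019.
Area = ½·TS·SR·sin S ≈ 324.84.
The altitude from R has length 2·area/TS ≈ 33.489.

33.49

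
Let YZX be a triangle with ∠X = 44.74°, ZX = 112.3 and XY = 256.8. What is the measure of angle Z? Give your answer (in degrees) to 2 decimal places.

∠Z ≈ 111.20°

By the law of cosines, YZ² = ZX² + XY² − 2·ZX·XY·cos X = 37589, so YZ ≈ 193.88.
Law of cosines again: cos Z = (YZ² + ZX² − XY²)/(2·YZ·ZX) ≈ -0.36160, so ∠Z ≈ 111.20°.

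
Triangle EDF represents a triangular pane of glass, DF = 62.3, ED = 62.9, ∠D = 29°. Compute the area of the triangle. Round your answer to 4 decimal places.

949.9045

Area = ½·ED·DF·sin D ≈ 949.9.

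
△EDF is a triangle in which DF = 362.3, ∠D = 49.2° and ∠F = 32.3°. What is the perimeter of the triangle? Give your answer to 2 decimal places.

835.35

The third angle is ∠E = 180° − ∠D − ∠F = 98.50°.
Law of sines: FE = DF·sin D/sin E ≈ 277.31.
Law of sines: ED = DF·sin F/sin E ≈ 195.75.
Semiperimeter s = (362.3+277.31+195.75)/2 = 417.68.
Perimeter = 362.3 + 277.31 + 195.75 = 835.35.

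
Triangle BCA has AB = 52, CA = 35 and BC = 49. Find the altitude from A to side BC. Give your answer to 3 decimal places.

Semiperimeter s = (35 + 52 + 49)/2 = 68.
Heron's formula: area = √(68·33·16·19) ≈ 825.94.
The altitude from A has length 2·area/BC ≈ 33.712.

h_A ≈ 33.712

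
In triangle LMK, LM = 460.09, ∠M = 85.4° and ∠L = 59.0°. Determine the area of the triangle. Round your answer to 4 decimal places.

area ≈ 155347.8610

The third angle is ∠K = 180° − ∠L − ∠M = 35.60°.
Law of sines: MK = LM·sin L/sin K ≈ 677.48.
Law of sines: KL = LM·sin M/sin K ≈ 787.82.
Area = ½·LM·MK·sin M ≈ 1.5535e+05.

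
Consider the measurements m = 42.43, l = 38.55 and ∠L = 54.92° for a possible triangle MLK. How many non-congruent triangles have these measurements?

m·sin L = 42.43·sin(54.92°) ≈ 34.72.
Since m sin L < l < m (34.72 < 38.55 < 42.43), two triangles exist.

2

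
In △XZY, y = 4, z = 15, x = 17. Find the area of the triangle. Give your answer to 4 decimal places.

27.4955

Semiperimeter s = (17 + 15 + 4)/2 = 18.
Heron's formula: area = √(18·1·3·14) ≈ 27.495.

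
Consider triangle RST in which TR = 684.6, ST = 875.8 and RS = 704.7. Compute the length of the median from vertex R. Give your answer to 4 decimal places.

539.3359

Median from R: ½√(2·TR² + 2·RS² − ST²) ≈ 539.34.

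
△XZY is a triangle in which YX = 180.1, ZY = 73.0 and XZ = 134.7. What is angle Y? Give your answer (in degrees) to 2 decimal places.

∠Y ≈ 41.74°

By the law of cosines, cos Y = (ZY² + YX² − XZ²) / (2·ZY·YX) ≈ 0.74620, so ∠Y ≈ 41.74°.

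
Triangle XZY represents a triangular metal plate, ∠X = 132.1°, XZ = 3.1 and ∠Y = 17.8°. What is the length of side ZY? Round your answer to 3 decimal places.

The third angle is ∠Z = 180° − ∠Y − ∠X = 30.10°.
Law of sines: ZY = XZ·sin X/sin Y ≈ 7.5242.

7.524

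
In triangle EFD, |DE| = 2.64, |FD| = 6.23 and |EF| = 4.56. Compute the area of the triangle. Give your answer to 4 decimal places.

area ≈ 5.3479

Semiperimeter s = (6.23 + 2.64 + 4.56)/2 = 6.715.
Heron's formula: area = √(6.715·0.485·4.075·2.155) ≈ 5.3479.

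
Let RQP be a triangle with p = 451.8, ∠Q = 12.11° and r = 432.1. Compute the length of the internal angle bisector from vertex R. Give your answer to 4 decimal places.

127.2442

By the law of cosines, q² = p² + r² − 2·p·r·cos Q = 9076.8, so q ≈ 95.272.
Law of cosines again: cos R = (q² + p² − r²)/(2·q·p) ≈ 0.30770, so ∠R ≈ 72.08°.
The bisector from R has length 2·q·p·cos(∠R/2)/(q+p) ≈ 127.24.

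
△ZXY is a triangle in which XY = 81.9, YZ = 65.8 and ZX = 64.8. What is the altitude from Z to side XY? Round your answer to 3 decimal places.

Semiperimeter s = (81.9 + 65.8 + 64.8)/2 = 106.25.
Heron's formula: area = √(106.25·24.35·40.45·41.45) ≈ 2082.7.
The altitude from Z has length 2·area/XY ≈ 50.861.

50.861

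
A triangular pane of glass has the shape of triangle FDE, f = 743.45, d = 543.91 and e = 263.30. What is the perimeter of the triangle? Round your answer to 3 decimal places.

perimeter ≈ 1550.660

Perimeter = 743.45 + 543.91 + 263.3 = 1550.7.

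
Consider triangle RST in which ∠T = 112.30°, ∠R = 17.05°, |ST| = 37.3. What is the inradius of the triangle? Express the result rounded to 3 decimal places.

r ≈ 13.399

The third angle is ∠S = 180° − ∠T − ∠R = 50.65°.
Law of sines: |TR| = |ST|·sin S/sin R ≈ 98.373.
Law of sines: |RS| = |ST|·sin T/sin R ≈ 117.7.
Area = ½·|ST|·|TR|·sin T ≈ 1697.4.
Semiperimeter s = (37.3+98.373+117.7)/2 = 126.69.
Inradius = area/s = 1697.4/126.69 ≈ 13.399.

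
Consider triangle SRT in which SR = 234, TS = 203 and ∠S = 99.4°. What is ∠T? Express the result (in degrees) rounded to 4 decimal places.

43.7428

By the law of cosines, RT² = TS² + SR² − 2·TS·SR·cos S = 1.1148e+05, so RT ≈ 333.89.
Law of cosines again: cos T = (RT² + TS² − SR²)/(2·RT·TS) ≈ 0.72245, so ∠T ≈ 43.74°.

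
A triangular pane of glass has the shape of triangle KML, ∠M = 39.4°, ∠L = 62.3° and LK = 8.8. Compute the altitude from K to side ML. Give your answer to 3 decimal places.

The third angle is ∠K = 180° − ∠M − ∠L = 78.30°.
Law of sines: ML = LK·sin K/sin M ≈ 13.576.
Law of sines: KM = LK·sin L/sin M ≈ 12.275.
Area = ½·LK·ML·sin L ≈ 52.889.
The altitude from K has length 2·area/ML ≈ 7.7915.

7.791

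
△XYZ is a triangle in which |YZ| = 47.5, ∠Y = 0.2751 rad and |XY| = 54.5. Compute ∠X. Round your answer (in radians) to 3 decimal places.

By the law of cosines, |ZX|² = |XY|² + |YZ|² − 2·|XY|·|YZ|·cos Y = 243.68, so |ZX| ≈ 15.61.
Law of cosines again: cos X = (|ZX|² + |XY|² − |YZ|²)/(2·|ZX|·|XY|) ≈ 0.56284, so ∠X ≈ 0.9730 rad.

0.973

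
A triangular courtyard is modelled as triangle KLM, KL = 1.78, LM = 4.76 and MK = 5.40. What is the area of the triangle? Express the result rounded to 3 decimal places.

area ≈ 4.154

Semiperimeter s = (4.76 + 5.4 + 1.78)/2 = 5.97.
Heron's formula: area = √(5.97·1.21·0.57·4.19) ≈ 4.1536.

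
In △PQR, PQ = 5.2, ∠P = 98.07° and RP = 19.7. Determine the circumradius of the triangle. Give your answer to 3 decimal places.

By the law of cosines, QR² = RP² + PQ² − 2·RP·PQ·cos P = 443.89, so QR ≈ 21.069.
Area = ½·RP·PQ·sin P ≈ 50.713.
Circumradius = QR/(2 sin P) ≈ 10.64.

10.640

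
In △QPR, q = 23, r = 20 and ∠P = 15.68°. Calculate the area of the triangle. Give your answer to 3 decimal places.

Area = ½·r·q·sin P ≈ 62.161.

62.161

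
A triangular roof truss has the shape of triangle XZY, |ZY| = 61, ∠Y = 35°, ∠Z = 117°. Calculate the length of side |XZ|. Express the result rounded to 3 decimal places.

74.527

The third angle is ∠X = 180° − ∠Z − ∠Y = 28.00°.
Law of sines: |XZ| = |ZY|·sin Y/sin X ≈ 74.527.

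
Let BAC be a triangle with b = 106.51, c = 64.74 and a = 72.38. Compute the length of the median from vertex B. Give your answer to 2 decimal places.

m_B ≈ 43.35

Median from B: ½√(2·a² + 2·c² − b²) ≈ 43.347.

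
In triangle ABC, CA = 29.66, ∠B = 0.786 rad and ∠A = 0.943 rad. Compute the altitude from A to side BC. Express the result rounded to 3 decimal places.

29.290

The third angle is ∠C = π − ∠A − ∠B = 1.413 rad.
Law of sines: BC = CA·sin A/sin B ≈ 33.927.
Law of sines: AB = CA·sin C/sin B ≈ 41.397.
Area = ½·CA·BC·sin C ≈ 496.86.
The altitude from A has length 2·area/BC ≈ 29.29.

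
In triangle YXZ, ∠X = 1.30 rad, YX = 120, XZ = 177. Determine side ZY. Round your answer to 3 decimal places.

By the law of cosines, ZY² = YX² + XZ² − 2·YX·XZ·cos X = 34366, so ZY ≈ 185.38.

185.380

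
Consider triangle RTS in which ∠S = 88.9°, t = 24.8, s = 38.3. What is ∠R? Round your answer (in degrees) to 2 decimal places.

Law of sines: sin T = t·sin S/s ≈ 0.64740.
Since s ≥ t, only the acute value applies: ∠T ≈ 40.35°.
Then ∠R = 180° − ∠S − ∠T ≈ 50.75°.

∠R ≈ 50.75°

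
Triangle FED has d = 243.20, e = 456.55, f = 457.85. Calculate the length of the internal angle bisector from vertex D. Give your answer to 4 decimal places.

440.7322

By the law of cosines, cos D = (f² + e² − d²) / (2·f·e) ≈ 0.85853, so ∠D ≈ 30.85°.
The bisector from D has length 2·f·e·cos(∠D/2)/(f+e) ≈ 440.73.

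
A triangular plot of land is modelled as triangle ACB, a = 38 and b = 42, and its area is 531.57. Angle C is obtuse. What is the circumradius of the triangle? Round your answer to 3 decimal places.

R ≈ 56.114

From area = ½·b·a·sin C, we get sin C = 2·area/(b·a) ≈ 0.66613.
Taking the obtuse solution, ∠C ≈ 138.23°.
Law of cosines then gives c ≈ 74.758.
Circumradius = c/(2 sin C) ≈ 56.114.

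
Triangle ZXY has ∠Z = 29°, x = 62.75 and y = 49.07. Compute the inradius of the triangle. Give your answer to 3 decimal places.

10.454

By the law of cosines, z² = x² + y² − 2·x·y·cos Z = 959.27, so z ≈ 30.972.
Area = ½·x·y·sin Z ≈ 746.4.
Semiperimeter s = (30.972+62.75+49.07)/2 = 71.396.
Inradius = area/s = 746.4/71.396 ≈ 10.454.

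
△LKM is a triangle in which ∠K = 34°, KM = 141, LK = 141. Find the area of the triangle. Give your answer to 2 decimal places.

5558.66

Area = ½·LK·KM·sin K ≈ 5558.7.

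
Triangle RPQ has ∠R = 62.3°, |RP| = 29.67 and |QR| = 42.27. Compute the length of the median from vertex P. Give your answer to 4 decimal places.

By the law of cosines, |PQ|² = |QR|² + |RP|² − 2·|QR|·|RP|·cos R = 1501.1, so |PQ| ≈ 38.744.
Median from P: ½√(2·|RP|² + 2·|PQ|² − |QR|²) ≈ 27.277.

27.2766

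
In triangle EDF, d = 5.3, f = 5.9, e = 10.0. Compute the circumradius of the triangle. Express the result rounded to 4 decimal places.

R ≈ 6.2109

By the law of cosines, cos E = (d² + f² − e²) / (2·d·f) ≈ -0.59322, so ∠E ≈ 126.39°.
Circumradius = e/(2 sin E) ≈ 6.2109.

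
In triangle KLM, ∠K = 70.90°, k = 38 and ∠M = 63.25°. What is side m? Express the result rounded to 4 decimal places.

The third angle is ∠L = 180° − ∠M − ∠K = 45.85°.
Law of sines: m = k·sin M/sin K ≈ 35.91.

35.9101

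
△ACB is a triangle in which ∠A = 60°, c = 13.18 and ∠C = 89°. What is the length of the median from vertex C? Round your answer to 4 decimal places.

m_C ≈ 6.6918

The third angle is ∠B = 180° − ∠A − ∠C = 31.00°.
Law of sines: a = c·sin A/sin C ≈ 11.416.
Law of sines: b = c·sin B/sin C ≈ 6.7892.
Median from C: ½√(2·b² + 2·a² − c²) ≈ 6.6918.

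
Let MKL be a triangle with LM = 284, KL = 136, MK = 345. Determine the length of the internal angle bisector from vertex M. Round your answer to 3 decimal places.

By the law of cosines, cos M = (LM² + MK² − KL²) / (2·LM·MK) ≈ 0.92460, so ∠M ≈ 22.39°.
The bisector from M has length 2·LM·MK·cos(∠M/2)/(LM+MK) ≈ 305.61.

t_M ≈ 305.613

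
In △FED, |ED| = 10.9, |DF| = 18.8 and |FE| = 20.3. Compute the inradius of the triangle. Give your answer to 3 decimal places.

Semiperimeter s = (10.9 + 18.8 + 20.3)/2 = 25.
Heron's formula: area = √(25·14.1·6.2·4.7) ≈ 101.35.
Inradius = area/s = 101.35/25 ≈ 4.054.

4.054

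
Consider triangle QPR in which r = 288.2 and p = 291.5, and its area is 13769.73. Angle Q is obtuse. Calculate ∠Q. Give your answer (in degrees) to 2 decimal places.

∠Q ≈ 160.86°

From area = ½·p·r·sin Q, we get sin Q = 2·area/(p·r) ≈ 0.32781.
Taking the obtuse solution, ∠Q ≈ 160.86°.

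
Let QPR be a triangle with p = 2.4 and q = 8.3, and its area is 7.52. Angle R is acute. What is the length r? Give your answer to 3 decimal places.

6.966

From area = ½·q·p·sin R, we get sin R = 2·area/(q·p) ≈ 0.75502.
Taking the acute solution, ∠R ≈ 49.03°.
Law of cosines then gives r ≈ 6.9661.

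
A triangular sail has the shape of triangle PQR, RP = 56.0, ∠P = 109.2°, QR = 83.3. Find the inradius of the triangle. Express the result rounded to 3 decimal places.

13.116

Law of sines: sin Q = RP·sin P/QR ≈ 0.63487.
Since QR ≥ RP, only the acute value applies: ∠Q ≈ 39.41°.
Then ∠R = 180° − ∠P − ∠Q ≈ 31.39°.
Law of sines gives PQ = QR·sin R/sin P ≈ 45.942.
Area = ½·QR·RP·sin R ≈ 1214.8.
Semiperimeter s = (83.3+56+45.942)/2 = 92.621.
Inradius = area/s = 1214.8/92.621 ≈ 13.116.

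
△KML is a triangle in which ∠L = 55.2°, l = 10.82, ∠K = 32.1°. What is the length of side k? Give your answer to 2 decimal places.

The third angle is ∠M = 180° − ∠L − ∠K = 92.70°.
Law of sines: k = l·sin K/sin L ≈ 7.0021.

7.00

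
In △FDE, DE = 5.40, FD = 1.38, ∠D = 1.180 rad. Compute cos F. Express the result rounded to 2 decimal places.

-0.13

By the law of cosines, EF² = FD² + DE² − 2·FD·DE·cos D = 25.387, so EF ≈ 5.0386.
Law of cosines again: cos F = (EF² + FD² − DE²)/(2·EF·FD) ≈ -0.13436, so ∠F ≈ 1.706 rad.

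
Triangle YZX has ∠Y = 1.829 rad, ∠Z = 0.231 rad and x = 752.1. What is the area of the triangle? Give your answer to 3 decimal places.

The third angle is ∠X = π − ∠Y − ∠Z = 1.082 rad.
Law of sines: y = x·sin Y/sin X ≈ 823.79.
Law of sines: z = x·sin Z/sin X ≈ 195.07.
Area = ½·x·y·sin Z ≈ 70926.

area ≈ 70926.140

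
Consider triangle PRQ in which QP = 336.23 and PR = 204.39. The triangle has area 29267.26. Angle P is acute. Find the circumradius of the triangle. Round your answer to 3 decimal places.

168.930

From area = ½·QP·PR·sin P, we get sin P = 2·area/(QP·PR) ≈ 0.85176.
Taking the acute solution, ∠P ≈ 58.40°.
Law of cosines then gives RQ ≈ 287.77.
Circumradius = RQ/(2 sin P) ≈ 168.93.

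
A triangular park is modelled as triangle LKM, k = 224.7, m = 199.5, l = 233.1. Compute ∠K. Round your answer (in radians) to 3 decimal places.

∠K ≈ 1.082 rad

By the law of cosines, cos K = (m² + l² − k²) / (2·m·l) ≈ 0.46927, so ∠K ≈ 1.082 rad.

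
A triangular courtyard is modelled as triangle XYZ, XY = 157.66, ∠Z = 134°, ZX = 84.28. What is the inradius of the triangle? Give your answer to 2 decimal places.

r ≈ 16.03

Law of sines: sin Y = ZX·sin Z/XY ≈ 0.38454.
Since XY ≥ ZX, only the acute value applies: ∠Y ≈ 22.61°.
Then ∠X = 180° − ∠Z − ∠Y ≈ 23.39°.
Law of sines gives YZ = XY·sin X/sin Z ≈ 86.992.
Area = ½·XY·ZX·sin X ≈ 2637.
Semiperimeter s = (86.992+84.28+157.66)/2 = 164.47.
Inradius = area/s = 2637/164.47 ≈ 16.034.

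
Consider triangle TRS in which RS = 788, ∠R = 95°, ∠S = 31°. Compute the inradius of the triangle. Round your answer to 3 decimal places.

174.251

The third angle is ∠T = 180° − ∠R − ∠S = 54.00°.
Law of sines: ST = RS·sin R/sin T ≈ 970.32.
Law of sines: TR = RS·sin S/sin T ≈ 501.66.
Area = ½·RS·ST·sin S ≈ 1.969e+05.
Semiperimeter s = (788+970.32+501.66)/2 = 1130.
Inradius = area/s = 1.969e+05/1130 ≈ 174.25.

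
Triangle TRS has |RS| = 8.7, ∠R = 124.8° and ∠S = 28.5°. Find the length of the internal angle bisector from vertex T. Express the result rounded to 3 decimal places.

t_T ≈ 11.371

The third angle is ∠T = 180° − ∠R − ∠S = 26.70°.
Law of sines: |ST| = |RS|·sin R/sin T ≈ 15.9.
Law of sines: |TR| = |RS|·sin S/sin T ≈ 9.2391.
The bisector from T has length 2·|ST|·|TR|·cos(∠T/2)/(|ST|+|TR|) ≈ 11.371.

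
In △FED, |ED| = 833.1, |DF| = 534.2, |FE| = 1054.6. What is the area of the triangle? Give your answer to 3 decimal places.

Semiperimeter s = (833.1 + 534.2 + 1054.6)/2 = 1211.
Heron's formula: area = √(1211·377.85·676.75·156.35) ≈ 2.2003e+05.

area ≈ 220032.024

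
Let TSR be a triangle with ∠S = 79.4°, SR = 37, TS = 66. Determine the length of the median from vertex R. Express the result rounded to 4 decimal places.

m_R ≈ 44.8195

By the law of cosines, RT² = TS² + SR² − 2·TS·SR·cos S = 4826.6, so RT ≈ 69.474.
Median from R: ½√(2·SR² + 2·RT² − TS²) ≈ 44.82.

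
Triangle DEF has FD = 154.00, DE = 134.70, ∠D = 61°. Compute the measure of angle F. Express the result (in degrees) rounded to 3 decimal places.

53.025

By the law of cosines, EF² = FD² + DE² − 2·FD·DE·cos D = 21747, so EF ≈ 147.47.
Law of cosines again: cos F = (EF² + FD² − DE²)/(2·EF·FD) ≈ 0.60146, so ∠F ≈ 53.03°.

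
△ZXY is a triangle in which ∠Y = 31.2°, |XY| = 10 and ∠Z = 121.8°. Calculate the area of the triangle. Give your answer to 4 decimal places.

The third angle is ∠X = 180° − ∠Y − ∠Z = 27.00°.
Law of sines: |YZ| = |XY|·sin X/sin Z ≈ 5.3417.
Law of sines: |ZX| = |XY|·sin Y/sin Z ≈ 6.0952.
Area = ½·|XY|·|YZ|·sin Y ≈ 13.836.

area ≈ 13.8358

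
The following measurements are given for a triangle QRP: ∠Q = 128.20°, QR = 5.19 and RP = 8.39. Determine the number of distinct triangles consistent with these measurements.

1

QR·sin Q = 5.19·sin(128.20°) ≈ 4.079.
Since ∠Q is not acute, a triangle exists only if RP > QR; here RP > QR, so there is exactly one triangle.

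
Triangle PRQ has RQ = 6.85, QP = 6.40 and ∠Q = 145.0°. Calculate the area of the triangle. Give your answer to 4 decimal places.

area ≈ 12.5728

Area = ½·RQ·QP·sin Q ≈ 12.573.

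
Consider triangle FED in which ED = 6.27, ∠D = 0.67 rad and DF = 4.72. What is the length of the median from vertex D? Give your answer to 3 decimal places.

5.196

By the law of cosines, FE² = ED² + DF² − 2·ED·DF·cos D = 15.198, so FE ≈ 3.8984.
Median from D: ½√(2·ED² + 2·DF² − FE²) ≈ 5.1958.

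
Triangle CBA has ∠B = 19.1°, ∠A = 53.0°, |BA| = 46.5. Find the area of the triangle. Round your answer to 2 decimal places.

The third angle is ∠C = 180° − ∠B − ∠A = 107.90°.
Law of sines: |AC| = |BA|·sin B/sin C ≈ 15.99.
Law of sines: |CB| = |BA|·sin A/sin C ≈ 39.026.
Area = ½·|BA|·|AC|·sin A ≈ 296.9.

area ≈ 296.90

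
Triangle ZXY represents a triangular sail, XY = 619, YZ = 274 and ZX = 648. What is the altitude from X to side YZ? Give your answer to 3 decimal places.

Semiperimeter s = (619 + 274 + 648)/2 = 770.5.
Heron's formula: area = √(770.5·151.5·496.5·122.5) ≈ 84260.
The altitude from X has length 2·area/YZ ≈ 615.03.

h_X ≈ 615.035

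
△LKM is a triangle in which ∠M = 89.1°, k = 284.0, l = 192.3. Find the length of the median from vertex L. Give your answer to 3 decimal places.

m_L ≈ 298.401

By the law of cosines, m² = l² + k² − 2·l·k·cos M = 1.1592e+05, so m ≈ 340.47.
Median from L: ½√(2·k² + 2·m² − l²) ≈ 298.4.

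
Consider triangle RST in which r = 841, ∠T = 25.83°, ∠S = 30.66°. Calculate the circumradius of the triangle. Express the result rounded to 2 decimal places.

504.32

The third angle is ∠R = 180° − ∠S − ∠T = 123.51°.
Law of sines: s = r·sin S/sin R ≈ 514.35.
Law of sines: t = r·sin T/sin R ≈ 439.47.
Circumradius = r/(2 sin R) ≈ 504.32.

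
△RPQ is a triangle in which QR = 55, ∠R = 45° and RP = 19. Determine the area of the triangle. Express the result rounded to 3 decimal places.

area ≈ 369.463

Area = ½·QR·RP·sin R ≈ 369.46.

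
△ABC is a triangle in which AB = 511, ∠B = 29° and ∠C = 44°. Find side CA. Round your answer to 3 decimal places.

356.632

The third angle is ∠A = 180° − ∠B − ∠C = 107.00°.
Law of sines: CA = AB·sin B/sin C ≈ 356.63.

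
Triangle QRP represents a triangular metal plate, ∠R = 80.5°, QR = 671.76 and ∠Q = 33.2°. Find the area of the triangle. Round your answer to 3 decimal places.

133076.012

The third angle is ∠P = 180° − ∠Q − ∠R = 66.30°.
Law of sines: RP = QR·sin Q/sin P ≈ 401.71.
Law of sines: PQ = QR·sin R/sin P ≈ 723.57.
Area = ½·QR·RP·sin R ≈ 1.3308e+05.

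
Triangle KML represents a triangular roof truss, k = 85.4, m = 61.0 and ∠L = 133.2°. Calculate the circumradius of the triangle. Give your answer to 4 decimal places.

By the law of cosines, l² = k² + m² − 2·k·m·cos L = 18146, so l ≈ 134.71.
Area = ½·k·m·sin L ≈ 1898.7.
Circumradius = l/(2 sin L) ≈ 92.396.

R ≈ 92.3965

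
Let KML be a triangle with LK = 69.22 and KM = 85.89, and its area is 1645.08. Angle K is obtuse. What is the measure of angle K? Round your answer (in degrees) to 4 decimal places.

∠K ≈ 146.3991°

From area = ½·LK·KM·sin K, we get sin K = 2·area/(LK·KM) ≈ 0.55340.
Taking the obtuse solution, ∠K ≈ 146.40°.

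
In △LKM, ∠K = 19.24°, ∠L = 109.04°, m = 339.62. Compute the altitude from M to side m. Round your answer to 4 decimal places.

The third angle is ∠M = 180° − ∠L − ∠K = 51.72°.
Law of sines: l = m·sin L/sin M ≈ 408.97.
Law of sines: k = m·sin K/sin M ≈ 142.57.
Area = ½·m·l·sin K ≈ 22885.
The altitude from M has length 2·area/m ≈ 134.77.

h_M ≈ 134.7667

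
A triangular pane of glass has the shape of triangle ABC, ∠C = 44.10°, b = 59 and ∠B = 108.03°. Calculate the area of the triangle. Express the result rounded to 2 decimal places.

area ≈ 595.45

The third angle is ∠A = 180° − ∠B − ∠C = 27.87°.
Law of sines: a = b·sin A/sin B ≈ 29.005.
Law of sines: c = b·sin C/sin B ≈ 43.179.
Area = ½·b·a·sin C ≈ 595.45.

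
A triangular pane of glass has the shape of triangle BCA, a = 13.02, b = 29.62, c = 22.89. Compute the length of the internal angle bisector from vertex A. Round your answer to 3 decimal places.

By the law of cosines, cos A = (b² + c² − a²) / (2·b·c) ≈ 0.90839, so ∠A ≈ 24.72°.
The bisector from A has length 2·b·c·cos(∠A/2)/(b+c) ≈ 25.225.

t_A ≈ 25.225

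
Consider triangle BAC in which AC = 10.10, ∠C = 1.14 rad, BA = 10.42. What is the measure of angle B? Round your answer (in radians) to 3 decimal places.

Law of sines: sin B = AC·sin C/BA ≈ 0.88073.
Since BA ≥ AC, only the acute value applies: ∠B ≈ 1.077 rad.
Then ∠A = π − ∠C − ∠B ≈ 0.924 rad.

1.077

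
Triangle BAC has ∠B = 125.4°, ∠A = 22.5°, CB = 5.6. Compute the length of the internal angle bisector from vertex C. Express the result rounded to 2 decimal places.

The third angle is ∠C = 180° − ∠B − ∠A = 32.10°.
Law of sines: AC = CB·sin B/sin A ≈ 11.928.
Law of sines: BA = CB·sin C/sin A ≈ 7.7762.
The bisector from C has length 2·AC·CB·cos(∠C/2)/(AC+CB) ≈ 7.3247.

t_C ≈ 7.32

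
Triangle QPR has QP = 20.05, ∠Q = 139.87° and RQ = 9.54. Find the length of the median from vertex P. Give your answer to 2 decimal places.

By the law of cosines, PR² = RQ² + QP² − 2·RQ·QP·cos Q = 785.51, so PR ≈ 28.027.
Median from P: ½√(2·QP² + 2·PR² − RQ²) ≈ 23.896.

23.90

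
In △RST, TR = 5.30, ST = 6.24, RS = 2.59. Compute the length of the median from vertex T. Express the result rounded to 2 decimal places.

Median from T: ½√(2·ST² + 2·TR² − RS²) ≈ 5.6424.

5.64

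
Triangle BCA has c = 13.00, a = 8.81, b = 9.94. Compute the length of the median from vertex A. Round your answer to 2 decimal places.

Median from A: ½√(2·b² + 2·c² − a²) ≈ 10.7.

10.70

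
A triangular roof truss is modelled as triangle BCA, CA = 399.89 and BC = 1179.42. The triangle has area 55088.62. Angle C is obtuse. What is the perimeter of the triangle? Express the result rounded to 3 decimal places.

From area = ½·BC·CA·sin C, we get sin C = 2·area/(BC·CA) ≈ 0.23361.
Taking the obtuse solution, ∠C ≈ 166.49°.
Law of cosines then gives AB ≈ 1571.
Perimeter = 399.89 + 1571 + 1179.4 = 3150.3.

perimeter ≈ 3150.335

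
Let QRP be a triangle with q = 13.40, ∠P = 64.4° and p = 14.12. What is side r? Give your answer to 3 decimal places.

Law of sines: sin Q = q·sin P/p ≈ 0.85585.
Since p ≥ q, only the acute value applies: ∠Q ≈ 58.85°.
Then ∠R = 180° − ∠P − ∠Q ≈ 56.75°.
Law of sines gives r = p·sin R/sin P ≈ 13.093.

13.093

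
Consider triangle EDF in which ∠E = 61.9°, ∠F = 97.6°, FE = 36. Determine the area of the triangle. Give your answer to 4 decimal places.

1617.8895

The third angle is ∠D = 180° − ∠F − ∠E = 20.50°.
Law of sines: DF = FE·sin E/sin D ≈ 90.679.
Law of sines: ED = FE·sin F/sin D ≈ 101.89.
Area = ½·FE·DF·sin F ≈ 1617.9.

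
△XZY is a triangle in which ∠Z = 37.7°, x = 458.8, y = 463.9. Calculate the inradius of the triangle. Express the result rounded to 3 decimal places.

r ≈ 106.610

By the law of cosines, z² = y² + x² − 2·y·x·cos Z = 88897, so z ≈ 298.16.
Area = ½·y·x·sin Z ≈ 65078.
Semiperimeter s = (458.8+298.16+463.9)/2 = 610.43.
Inradius = area/s = 65078/610.43 ≈ 106.61.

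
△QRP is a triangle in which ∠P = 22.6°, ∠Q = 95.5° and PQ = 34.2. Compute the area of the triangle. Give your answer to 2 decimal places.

The third angle is ∠R = 180° − ∠P − ∠Q = 61.90°.
Law of sines: RP = PQ·sin Q/sin R ≈ 38.591.
Law of sines: QR = PQ·sin P/sin R ≈ 14.899.
Area = ½·PQ·RP·sin P ≈ 253.6.

253.60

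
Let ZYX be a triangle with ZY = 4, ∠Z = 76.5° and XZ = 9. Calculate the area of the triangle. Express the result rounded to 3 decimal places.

Area = ½·XZ·ZY·sin Z ≈ 17.503.

area ≈ 17.503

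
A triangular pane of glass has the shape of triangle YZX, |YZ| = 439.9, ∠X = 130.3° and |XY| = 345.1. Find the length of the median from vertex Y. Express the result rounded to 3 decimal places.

Law of sines: sin Z = |XY|·sin X/|YZ| ≈ 0.59831.
Since |YZ| ≥ |XY|, only the acute value applies: ∠Z ≈ 36.75°.
Then ∠Y = 180° − ∠X − ∠Z ≈ 12.95°.
Law of sines gives |ZX| = |YZ|·sin Y/sin X ≈ 129.27.
Median from Y: ½√(2·|XY|² + 2·|YZ|² − |ZX|²) ≈ 390.03.

390.033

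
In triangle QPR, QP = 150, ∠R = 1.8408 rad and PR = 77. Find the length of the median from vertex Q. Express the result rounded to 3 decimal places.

125.689

Law of sines: sin Q = PR·sin R/QP ≈ 0.49474.
Since QP ≥ PR, only the acute value applies: ∠Q ≈ 0.5175 rad.
Then ∠P = π − ∠R − ∠Q ≈ 0.7833 rad.
Law of sines gives RQ = QP·sin P/sin R ≈ 109.82.
Median from Q: ½√(2·RQ² + 2·QP² − PR²) ≈ 125.69.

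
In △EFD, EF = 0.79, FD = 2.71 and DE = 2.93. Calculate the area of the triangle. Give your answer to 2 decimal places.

area ≈ 1.06

Semiperimeter s = (2.71 + 2.93 + 0.79)/2 = 3.215.
Heron's formula: area = √(3.215·0.505·0.285·2.425) ≈ 1.0593.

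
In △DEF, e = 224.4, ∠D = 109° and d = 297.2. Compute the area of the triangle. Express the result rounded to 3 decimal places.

area ≈ 14327.367

Law of sines: sin E = e·sin D/d ≈ 0.71391.
Since d ≥ e, only the acute value applies: ∠E ≈ 45.55°.
Then ∠F = 180° − ∠D − ∠E ≈ 25.45°.
Law of sines gives f = d·sin F/sin D ≈ 135.05.
Area = ½·d·e·sin F ≈ 14327.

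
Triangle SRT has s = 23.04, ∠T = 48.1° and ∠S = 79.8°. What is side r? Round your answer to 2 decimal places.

18.47

The third angle is ∠R = 180° − ∠T − ∠S = 52.10°.
Law of sines: r = s·sin R/sin S ≈ 18.472.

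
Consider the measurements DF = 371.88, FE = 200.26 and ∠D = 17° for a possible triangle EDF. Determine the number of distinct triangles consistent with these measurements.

2

DF·sin D = 371.88·sin(17°) ≈ 108.7.
Since DF sin D < FE < DF (108.7 < 200.26 < 371.88), two triangles exist.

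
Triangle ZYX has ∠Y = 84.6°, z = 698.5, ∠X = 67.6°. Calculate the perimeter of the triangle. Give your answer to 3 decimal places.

The third angle is ∠Z = 180° − ∠Y − ∠X = 27.80°.
Law of sines: y = z·sin Y/sin Z ≈ 1491.
Law of sines: x = z·sin X/sin Z ≈ 1384.7.
Semiperimeter s = (698.5+1491+1384.7)/2 = 1787.1.
Perimeter = 698.5 + 1491 + 1384.7 = 3574.2.

perimeter ≈ 3574.216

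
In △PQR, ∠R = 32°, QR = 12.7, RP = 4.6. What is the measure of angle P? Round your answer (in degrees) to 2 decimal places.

By the law of cosines, PQ² = QR² + RP² − 2·QR·RP·cos R = 83.364, so PQ ≈ 9.1304.
Law of cosines again: cos P = (RP² + PQ² − QR²)/(2·RP·PQ) ≈ -0.67579, so ∠P ≈ 132.52°.

∠P ≈ 132.52°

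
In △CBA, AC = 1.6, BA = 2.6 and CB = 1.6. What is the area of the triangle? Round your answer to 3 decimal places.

area ≈ 1.213

Semiperimeter s = (2.6 + 1.6 + 1.6)/2 = 2.9.
Heron's formula: area = √(2.9·0.3·1.3·1.3) ≈ 1.2126.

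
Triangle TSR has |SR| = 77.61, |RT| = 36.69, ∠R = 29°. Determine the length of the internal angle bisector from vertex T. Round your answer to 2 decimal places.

17.83

By the law of cosines, |TS|² = |SR|² + |RT|² − 2·|SR|·|RT|·cos R = 2388.5, so |TS| ≈ 48.872.
Law of cosines again: cos T = (|RT|² + |TS|² − |SR|²)/(2·|RT|·|TS|) ≈ -0.63818, so ∠T ≈ 129.66°.
The bisector from T has length 2·|RT|·|TS|·cos(∠T/2)/(|RT|+|TS|) ≈ 17.827.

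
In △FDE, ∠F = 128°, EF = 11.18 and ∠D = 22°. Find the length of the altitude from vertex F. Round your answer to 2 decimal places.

5.59

The third angle is ∠E = 180° − ∠F − ∠D = 30.00°.
Law of sines: DE = EF·sin F/sin D ≈ 23.518.
Law of sines: FD = EF·sin E/sin D ≈ 14.922.
Area = ½·EF·DE·sin E ≈ 65.733.
The altitude from F has length 2·area/DE ≈ 5.59.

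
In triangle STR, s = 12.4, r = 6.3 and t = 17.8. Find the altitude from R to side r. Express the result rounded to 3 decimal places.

h_R ≈ 7.607

Semiperimeter p = (12.4 + 17.8 + 6.3)/2 = 18.25.
Heron's formula: area = √(18.25·5.85·0.45·11.95) ≈ 23.961.
The altitude from R has length 2·area/r ≈ 7.6066.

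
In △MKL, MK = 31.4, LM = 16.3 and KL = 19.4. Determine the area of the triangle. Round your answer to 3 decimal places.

132.690

Semiperimeter s = (19.4 + 16.3 + 31.4)/2 = 33.55.
Heron's formula: area = √(33.55·14.15·17.25·2.15) ≈ 132.69.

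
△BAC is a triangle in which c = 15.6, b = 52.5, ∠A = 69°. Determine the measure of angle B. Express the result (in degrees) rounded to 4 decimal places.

93.7521

By the law of cosines, a² = c² + b² − 2·c·b·cos A = 2412.6, so a ≈ 49.118.
Law of cosines again: cos B = (a² + c² − b²)/(2·a·c) ≈ -0.06544, so ∠B ≈ 93.75°.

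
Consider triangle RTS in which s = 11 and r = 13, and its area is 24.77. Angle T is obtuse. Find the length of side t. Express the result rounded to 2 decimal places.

From area = ½·s·r·sin T, we get sin T = 2·area/(s·r) ≈ 0.34643.
Taking the obtuse solution, ∠T ≈ 159.73°.
Law of cosines then gives t ≈ 23.628.

23.63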